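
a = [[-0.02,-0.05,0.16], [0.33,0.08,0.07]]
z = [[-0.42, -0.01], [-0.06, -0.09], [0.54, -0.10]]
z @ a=[[0.01, 0.02, -0.07],[-0.03, -0.0, -0.02],[-0.04, -0.04, 0.08]]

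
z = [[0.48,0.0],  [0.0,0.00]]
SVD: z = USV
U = [[1.0, 0.00], [0.0, 1.0]]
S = [0.48, 0.0]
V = [[1.0, 0.0], [0.0, 1.00]]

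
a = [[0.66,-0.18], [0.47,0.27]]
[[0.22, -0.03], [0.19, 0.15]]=a@[[0.36, 0.07], [0.07, 0.45]]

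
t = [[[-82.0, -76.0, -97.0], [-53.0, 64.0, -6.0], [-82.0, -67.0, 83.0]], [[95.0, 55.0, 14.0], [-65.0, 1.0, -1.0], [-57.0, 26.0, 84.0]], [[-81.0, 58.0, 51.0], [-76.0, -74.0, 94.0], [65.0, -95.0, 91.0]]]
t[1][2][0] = -57.0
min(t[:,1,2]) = -6.0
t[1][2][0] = -57.0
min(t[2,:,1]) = -95.0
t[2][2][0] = 65.0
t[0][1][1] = 64.0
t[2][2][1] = -95.0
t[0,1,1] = 64.0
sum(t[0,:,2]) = -20.0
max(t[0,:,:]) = 83.0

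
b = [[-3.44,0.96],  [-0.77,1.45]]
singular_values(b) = [3.77, 1.13]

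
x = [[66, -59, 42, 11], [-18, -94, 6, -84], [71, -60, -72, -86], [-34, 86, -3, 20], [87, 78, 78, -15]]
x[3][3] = 20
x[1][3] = -84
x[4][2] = 78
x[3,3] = 20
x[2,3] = -86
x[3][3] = 20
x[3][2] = -3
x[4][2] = 78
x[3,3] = 20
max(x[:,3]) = 20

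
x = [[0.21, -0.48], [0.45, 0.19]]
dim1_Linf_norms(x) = [0.48, 0.45]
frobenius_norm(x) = 0.72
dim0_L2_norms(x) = [0.5, 0.52]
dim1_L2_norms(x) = [0.52, 0.49]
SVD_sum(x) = [[0.25, -0.46], [0.02, -0.04]] + [[-0.04, -0.02], [0.43, 0.23]]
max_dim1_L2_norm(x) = 0.52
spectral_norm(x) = 0.52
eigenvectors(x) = [[0.72+0.00j,(0.72-0j)], [0.01-0.70j,0.01+0.70j]]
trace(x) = 0.40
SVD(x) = [[-1.0, -0.09], [-0.09, 1.0]] @ diag([0.5242144808180148, 0.4881589680633749]) @ [[-0.48, 0.88], [0.88, 0.48]]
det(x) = 0.26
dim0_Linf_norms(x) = [0.45, 0.48]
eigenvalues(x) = [(0.2+0.46j), (0.2-0.46j)]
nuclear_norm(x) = 1.01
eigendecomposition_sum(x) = [[0.10+0.23j, -0.24+0.10j], [(0.22-0.1j), (0.09+0.23j)]] + [[0.10-0.23j, -0.24-0.10j],  [0.22+0.10j, 0.09-0.23j]]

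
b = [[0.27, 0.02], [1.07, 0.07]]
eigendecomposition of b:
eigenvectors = [[0.25, -0.07],[0.97, 1.00]]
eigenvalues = [0.35, -0.01]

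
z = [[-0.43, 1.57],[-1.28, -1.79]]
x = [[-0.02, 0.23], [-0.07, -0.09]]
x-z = [[0.41, -1.34], [1.21, 1.7]]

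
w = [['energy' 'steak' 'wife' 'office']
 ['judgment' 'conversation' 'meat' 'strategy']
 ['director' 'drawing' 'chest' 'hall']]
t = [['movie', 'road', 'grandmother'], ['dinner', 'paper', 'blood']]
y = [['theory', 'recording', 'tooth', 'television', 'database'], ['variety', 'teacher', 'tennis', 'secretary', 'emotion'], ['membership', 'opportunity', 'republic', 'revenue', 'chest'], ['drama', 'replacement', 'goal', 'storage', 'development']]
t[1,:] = ['dinner', 'paper', 'blood']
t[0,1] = 'road'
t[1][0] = 'dinner'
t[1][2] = 'blood'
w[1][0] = 'judgment'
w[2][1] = 'drawing'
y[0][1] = 'recording'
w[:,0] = ['energy', 'judgment', 'director']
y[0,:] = ['theory', 'recording', 'tooth', 'television', 'database']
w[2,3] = 'hall'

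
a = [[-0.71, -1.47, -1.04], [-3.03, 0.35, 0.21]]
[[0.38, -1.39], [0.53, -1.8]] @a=[[3.94, -1.05, -0.69],[5.08, -1.41, -0.93]]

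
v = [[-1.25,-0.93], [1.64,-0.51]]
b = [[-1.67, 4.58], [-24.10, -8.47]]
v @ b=[[24.5, 2.15], [9.55, 11.83]]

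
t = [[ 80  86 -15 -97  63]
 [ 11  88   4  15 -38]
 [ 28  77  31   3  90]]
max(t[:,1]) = 88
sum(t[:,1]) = 251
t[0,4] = 63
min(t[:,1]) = 77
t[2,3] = 3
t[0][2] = -15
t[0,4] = 63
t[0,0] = 80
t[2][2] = 31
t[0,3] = -97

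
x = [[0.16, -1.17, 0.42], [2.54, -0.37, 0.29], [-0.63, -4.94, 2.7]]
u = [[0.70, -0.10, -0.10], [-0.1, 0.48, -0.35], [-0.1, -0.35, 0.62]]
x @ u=[[0.19, -0.72, 0.65], [1.79, -0.53, 0.06], [-0.22, -3.25, 3.47]]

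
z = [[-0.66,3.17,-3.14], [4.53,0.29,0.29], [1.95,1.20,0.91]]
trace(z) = 0.54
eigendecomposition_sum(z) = [[(-1.87-0j), 1.87+0.00j, (-1.37+0j)], [2.07+0.00j, -2.07-0.00j, 1.52-0.00j], [(0.25+0j), (-0.25-0j), (0.18-0j)]] + [[0.60+0.30j, 0.65+0.23j, (-0.88+0.39j)],[(1.23-0.45j), (1.18-0.61j), -0.62+1.77j],[0.85-1.02j, (0.72-1.15j), (0.36+1.87j)]] + [[0.60-0.30j, 0.65-0.23j, (-0.88-0.39j)], [1.23+0.45j, (1.18+0.61j), -0.62-1.77j], [(0.85+1.02j), 0.72+1.15j, 0.36-1.87j]]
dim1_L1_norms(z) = [6.97, 5.11, 4.06]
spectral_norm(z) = 5.16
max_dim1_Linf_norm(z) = 4.53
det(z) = -26.51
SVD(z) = [[-0.41, -0.91, -0.05], [0.82, -0.35, -0.45], [0.39, -0.23, 0.89]] @ diag([5.158179312344627, 4.372053088698636, 1.1756436412878826]) @ [[0.92, -0.12, 0.37], [-0.33, -0.74, 0.58], [-0.20, 0.66, 0.73]]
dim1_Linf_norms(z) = [3.17, 4.53, 1.95]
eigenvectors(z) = [[(-0.67+0j), 0.08+0.33j, (0.08-0.33j)], [(0.74+0j), (0.57+0.33j), (0.57-0.33j)], [0.09+0.00j, 0.67+0.00j, 0.67-0.00j]]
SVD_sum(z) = [[-1.97, 0.25, -0.78], [3.93, -0.50, 1.56], [1.84, -0.23, 0.73]] + [[1.3,  2.96,  -2.31], [0.50,  1.14,  -0.89], [0.33,  0.75,  -0.58]] + [[0.01, -0.04, -0.05],[0.11, -0.34, -0.38],[-0.21, 0.69, 0.76]]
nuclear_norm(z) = 10.71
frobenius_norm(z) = 6.86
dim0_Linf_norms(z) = [4.53, 3.17, 3.14]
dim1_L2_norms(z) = [4.51, 4.55, 2.46]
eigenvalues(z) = [(-3.76+0j), (2.15+1.56j), (2.15-1.56j)]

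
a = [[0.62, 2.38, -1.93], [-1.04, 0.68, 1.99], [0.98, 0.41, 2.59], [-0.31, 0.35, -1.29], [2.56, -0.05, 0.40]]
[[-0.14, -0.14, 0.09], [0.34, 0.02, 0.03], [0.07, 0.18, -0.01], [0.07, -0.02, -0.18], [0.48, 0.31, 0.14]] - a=[[-0.76, -2.52, 2.02], [1.38, -0.66, -1.96], [-0.91, -0.23, -2.6], [0.38, -0.37, 1.11], [-2.08, 0.36, -0.26]]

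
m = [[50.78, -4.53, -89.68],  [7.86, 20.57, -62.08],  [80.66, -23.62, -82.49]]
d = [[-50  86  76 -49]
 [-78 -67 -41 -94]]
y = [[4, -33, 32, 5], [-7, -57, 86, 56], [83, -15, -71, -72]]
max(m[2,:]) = 80.66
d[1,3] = -94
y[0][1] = -33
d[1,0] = -78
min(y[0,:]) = -33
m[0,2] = -89.68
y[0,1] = -33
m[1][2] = -62.08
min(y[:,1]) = -57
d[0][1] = 86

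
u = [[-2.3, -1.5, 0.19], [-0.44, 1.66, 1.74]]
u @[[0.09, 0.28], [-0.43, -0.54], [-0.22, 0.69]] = [[0.4,0.3], [-1.14,0.18]]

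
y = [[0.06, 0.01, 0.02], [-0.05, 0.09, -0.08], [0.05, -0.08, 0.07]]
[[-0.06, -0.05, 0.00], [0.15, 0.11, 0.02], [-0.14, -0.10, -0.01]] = y @ [[-0.8,-0.62,0.28], [0.46,0.39,-0.17], [-0.91,-0.6,-0.59]]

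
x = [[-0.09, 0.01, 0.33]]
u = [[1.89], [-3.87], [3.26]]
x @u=[[0.87]]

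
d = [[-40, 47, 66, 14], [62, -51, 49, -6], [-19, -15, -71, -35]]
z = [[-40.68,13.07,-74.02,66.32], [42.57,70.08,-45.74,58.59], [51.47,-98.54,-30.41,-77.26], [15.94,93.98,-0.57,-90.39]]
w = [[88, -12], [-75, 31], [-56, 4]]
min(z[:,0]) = -40.68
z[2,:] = [51.47, -98.54, -30.41, -77.26]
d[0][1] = 47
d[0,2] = 66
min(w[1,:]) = -75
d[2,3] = -35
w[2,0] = -56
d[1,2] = 49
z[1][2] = -45.74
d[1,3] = -6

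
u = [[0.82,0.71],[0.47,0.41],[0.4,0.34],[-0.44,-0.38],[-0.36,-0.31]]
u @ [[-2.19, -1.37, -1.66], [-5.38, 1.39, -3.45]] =[[-5.62, -0.14, -3.81],[-3.24, -0.07, -2.19],[-2.71, -0.08, -1.84],[3.01, 0.07, 2.04],[2.46, 0.06, 1.67]]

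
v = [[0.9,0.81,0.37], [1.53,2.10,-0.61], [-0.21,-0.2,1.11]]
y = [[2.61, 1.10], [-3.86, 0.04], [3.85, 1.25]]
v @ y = [[0.65, 1.48], [-6.46, 1.00], [4.5, 1.15]]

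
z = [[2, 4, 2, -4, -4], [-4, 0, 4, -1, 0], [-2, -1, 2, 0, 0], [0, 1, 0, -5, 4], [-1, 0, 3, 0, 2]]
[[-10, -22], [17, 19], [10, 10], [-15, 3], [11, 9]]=z@ [[-2, -5], [0, 0], [3, 0], [3, 1], [0, 2]]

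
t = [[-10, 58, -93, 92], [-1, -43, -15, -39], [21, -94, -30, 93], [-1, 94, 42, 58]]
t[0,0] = -10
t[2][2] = -30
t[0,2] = -93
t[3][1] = 94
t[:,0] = [-10, -1, 21, -1]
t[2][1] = -94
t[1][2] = -15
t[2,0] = 21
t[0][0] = -10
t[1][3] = -39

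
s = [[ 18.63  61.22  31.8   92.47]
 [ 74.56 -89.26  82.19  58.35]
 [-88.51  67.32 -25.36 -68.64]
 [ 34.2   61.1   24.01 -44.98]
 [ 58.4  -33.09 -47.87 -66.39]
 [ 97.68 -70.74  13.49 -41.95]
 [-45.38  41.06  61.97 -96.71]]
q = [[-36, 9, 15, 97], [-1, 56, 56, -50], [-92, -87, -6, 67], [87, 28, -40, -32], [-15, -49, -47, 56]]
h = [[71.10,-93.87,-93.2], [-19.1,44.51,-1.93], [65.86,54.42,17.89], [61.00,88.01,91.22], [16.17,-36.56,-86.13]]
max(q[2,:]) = 67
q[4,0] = -15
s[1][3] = 58.35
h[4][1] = -36.56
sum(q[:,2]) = -22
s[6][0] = -45.38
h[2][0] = 65.86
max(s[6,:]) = 61.97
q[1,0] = -1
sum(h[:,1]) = 56.50999999999999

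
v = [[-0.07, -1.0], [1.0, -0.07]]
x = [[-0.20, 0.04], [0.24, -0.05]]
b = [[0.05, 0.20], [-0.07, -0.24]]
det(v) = 1.00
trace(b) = -0.19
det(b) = 0.00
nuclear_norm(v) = 2.00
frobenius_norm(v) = 1.42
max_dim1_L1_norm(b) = 0.31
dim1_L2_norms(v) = [1.0, 1.0]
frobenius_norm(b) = 0.32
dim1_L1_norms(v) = [1.07, 1.07]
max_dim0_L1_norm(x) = 0.44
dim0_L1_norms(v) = [1.07, 1.07]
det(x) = 0.00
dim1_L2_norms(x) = [0.2, 0.25]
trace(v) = -0.14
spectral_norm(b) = 0.32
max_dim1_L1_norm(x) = 0.29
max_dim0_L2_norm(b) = 0.31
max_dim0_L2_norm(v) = 1.0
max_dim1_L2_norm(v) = 1.0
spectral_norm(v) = 1.00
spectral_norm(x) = 0.32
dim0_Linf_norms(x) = [0.24, 0.05]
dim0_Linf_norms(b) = [0.07, 0.24]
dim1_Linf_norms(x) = [0.2, 0.24]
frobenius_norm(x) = 0.32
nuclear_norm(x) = 0.32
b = x @ v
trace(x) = -0.25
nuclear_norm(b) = 0.33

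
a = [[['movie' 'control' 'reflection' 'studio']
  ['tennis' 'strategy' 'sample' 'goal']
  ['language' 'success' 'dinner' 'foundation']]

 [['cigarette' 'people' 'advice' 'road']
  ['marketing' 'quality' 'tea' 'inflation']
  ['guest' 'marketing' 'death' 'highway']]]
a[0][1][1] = 'strategy'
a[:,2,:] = [['language', 'success', 'dinner', 'foundation'], ['guest', 'marketing', 'death', 'highway']]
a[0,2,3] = 'foundation'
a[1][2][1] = 'marketing'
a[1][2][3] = 'highway'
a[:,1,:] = [['tennis', 'strategy', 'sample', 'goal'], ['marketing', 'quality', 'tea', 'inflation']]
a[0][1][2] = 'sample'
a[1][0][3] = 'road'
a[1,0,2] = 'advice'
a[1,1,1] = 'quality'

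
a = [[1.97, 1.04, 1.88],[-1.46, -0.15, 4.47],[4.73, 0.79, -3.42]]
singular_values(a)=[7.18, 3.69, 0.38]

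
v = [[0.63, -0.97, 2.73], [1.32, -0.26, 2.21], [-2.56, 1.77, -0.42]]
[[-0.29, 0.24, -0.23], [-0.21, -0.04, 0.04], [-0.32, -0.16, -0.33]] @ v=[[0.72,-0.19,-0.16], [-0.29,0.28,-0.68], [0.43,-0.23,-1.09]]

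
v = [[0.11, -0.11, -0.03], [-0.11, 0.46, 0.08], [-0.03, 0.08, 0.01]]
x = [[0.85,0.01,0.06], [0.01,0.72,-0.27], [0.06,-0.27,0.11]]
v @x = [[0.09, -0.07, 0.03], [-0.08, 0.31, -0.12], [-0.02, 0.05, -0.02]]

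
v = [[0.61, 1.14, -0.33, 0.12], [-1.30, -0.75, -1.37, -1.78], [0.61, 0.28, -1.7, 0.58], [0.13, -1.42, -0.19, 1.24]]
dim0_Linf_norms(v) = [1.3, 1.42, 1.7, 1.78]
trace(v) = -0.60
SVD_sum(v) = [[0.27, 0.13, 0.23, 0.38], [-1.36, -0.66, -1.13, -1.91], [0.04, 0.02, 0.03, 0.05], [0.26, 0.13, 0.22, 0.37]] + [[0.34, 0.49, -0.83, 0.08], [0.06, 0.08, -0.14, 0.01], [0.58, 0.84, -1.43, 0.15], [-0.12, -0.18, 0.31, -0.03]] + [[0.00, 0.52, 0.27, -0.34], [-0.0, -0.18, -0.09, 0.12], [-0.0, -0.58, -0.3, 0.38], [-0.01, -1.37, -0.72, 0.9]] + [[0.0, -0.0, 0.00, -0.00], [0.00, -0.0, 0.00, -0.00], [-0.0, 0.0, -0.0, 0.00], [0.00, -0.0, 0.0, -0.0]]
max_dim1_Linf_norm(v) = 1.78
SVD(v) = [[-0.19, 0.49, 0.33, -0.78], [0.96, 0.08, -0.11, -0.23], [-0.03, 0.85, -0.37, 0.38], [-0.19, -0.18, -0.86, -0.43]] @ diag([2.7880793370699584, 2.078123906160582, 2.069954481305885, 0.0017567495851825465]) @ [[-0.51, -0.25, -0.42, -0.71],[0.33, 0.48, -0.81, 0.08],[0.0, 0.76, 0.40, -0.5],[-0.80, 0.36, -0.06, 0.48]]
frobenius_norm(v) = 4.05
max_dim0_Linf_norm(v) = 1.78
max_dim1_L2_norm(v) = 2.7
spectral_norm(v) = 2.79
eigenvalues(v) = [(1.91+0j), (0.01+0j), (-1.26+0.61j), (-1.26-0.61j)]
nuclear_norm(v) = 6.94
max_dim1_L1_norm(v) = 5.2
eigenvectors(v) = [[(0.31+0j),  0.80+0.00j,  (-0.4-0.18j),  -0.40+0.18j], [(0.43+0j),  -0.35+0.00j,  0.73+0.00j,  0.73-0.00j], [-0.05+0.00j,  0.06+0.00j,  (0.1-0.27j),  0.10+0.27j], [(-0.84+0j),  -0.48+0.00j,  (0.42+0.09j),  0.42-0.09j]]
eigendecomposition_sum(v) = [[(-0.32+0j), 0.24+0.00j, -0.02+0.00j, -0.71-0.00j], [(-0.44+0j), 0.33+0.00j, (-0.03+0j), (-0.98-0j)], [(0.05-0j), (-0.04-0j), 0.00+0.00j, 0.11+0.00j], [0.86-0.00j, -0.64-0.00j, (0.06+0j), (1.9+0j)]] + [[(0.01-0j), -0j, (-0.01+0j), (0.01+0j)], [-0.01+0.00j, -0.00+0.00j, 0j, -0.00-0.00j], [0.00-0.00j, 0.00-0.00j, (-0+0j), 0j], [(-0.01+0j), (-0+0j), 0j, -0.00-0.00j]] + [[(0.46-0.39j), (0.45-0.21j), -0.15+1.28j, 0.41-0.33j], [(-0.43+0.92j), -0.54+0.63j, (-0.67-2.06j), -0.40+0.79j], [(0.28+0.28j), (0.16+0.28j), (-0.85-0.04j), (0.24+0.25j)], [-0.36+0.48j, (-0.39+0.3j), (-0.13-1.27j), (-0.33+0.4j)]] + [[0.46+0.39j, 0.45+0.21j, -0.15-1.28j, (0.41+0.33j)], [-0.43-0.92j, -0.54-0.63j, (-0.67+2.06j), (-0.4-0.79j)], [(0.28-0.28j), 0.16-0.28j, -0.85+0.04j, 0.24-0.25j], [-0.36-0.48j, -0.39-0.30j, (-0.13+1.27j), -0.33-0.40j]]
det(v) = 0.02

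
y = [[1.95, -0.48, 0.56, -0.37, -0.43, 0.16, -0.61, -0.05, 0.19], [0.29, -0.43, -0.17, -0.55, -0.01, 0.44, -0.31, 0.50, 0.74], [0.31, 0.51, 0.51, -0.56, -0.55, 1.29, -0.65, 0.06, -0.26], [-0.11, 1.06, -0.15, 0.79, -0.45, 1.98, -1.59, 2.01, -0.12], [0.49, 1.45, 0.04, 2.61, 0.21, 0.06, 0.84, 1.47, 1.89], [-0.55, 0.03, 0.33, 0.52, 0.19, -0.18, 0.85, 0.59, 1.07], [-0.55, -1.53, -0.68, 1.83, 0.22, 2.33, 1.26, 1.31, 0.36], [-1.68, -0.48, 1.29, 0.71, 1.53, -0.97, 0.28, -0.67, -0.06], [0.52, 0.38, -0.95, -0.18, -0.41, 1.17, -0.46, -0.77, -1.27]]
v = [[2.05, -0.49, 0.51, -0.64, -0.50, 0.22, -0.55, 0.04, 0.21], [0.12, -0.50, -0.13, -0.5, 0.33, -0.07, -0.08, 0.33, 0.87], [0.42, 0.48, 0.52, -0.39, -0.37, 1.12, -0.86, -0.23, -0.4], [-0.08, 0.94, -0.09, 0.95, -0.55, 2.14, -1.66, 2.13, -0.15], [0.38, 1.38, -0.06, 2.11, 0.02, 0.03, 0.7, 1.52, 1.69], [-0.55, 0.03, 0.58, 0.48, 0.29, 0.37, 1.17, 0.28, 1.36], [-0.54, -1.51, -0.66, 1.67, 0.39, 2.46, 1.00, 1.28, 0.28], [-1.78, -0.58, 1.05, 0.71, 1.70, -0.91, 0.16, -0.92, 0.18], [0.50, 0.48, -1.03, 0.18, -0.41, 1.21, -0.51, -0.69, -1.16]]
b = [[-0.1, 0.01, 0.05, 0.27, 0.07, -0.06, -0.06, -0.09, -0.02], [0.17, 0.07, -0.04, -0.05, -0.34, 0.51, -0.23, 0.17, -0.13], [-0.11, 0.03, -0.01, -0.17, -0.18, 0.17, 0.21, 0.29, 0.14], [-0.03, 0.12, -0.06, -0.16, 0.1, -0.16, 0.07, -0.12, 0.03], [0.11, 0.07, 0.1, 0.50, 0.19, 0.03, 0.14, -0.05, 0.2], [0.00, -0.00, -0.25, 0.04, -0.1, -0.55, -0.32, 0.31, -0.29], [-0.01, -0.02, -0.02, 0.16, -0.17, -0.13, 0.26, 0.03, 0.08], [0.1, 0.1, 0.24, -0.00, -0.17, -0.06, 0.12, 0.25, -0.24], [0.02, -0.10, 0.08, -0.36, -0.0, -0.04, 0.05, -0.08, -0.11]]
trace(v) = 2.33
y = v + b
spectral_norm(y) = 5.19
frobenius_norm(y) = 8.43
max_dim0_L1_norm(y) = 8.58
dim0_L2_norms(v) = [2.93, 2.52, 1.87, 3.12, 2.02, 3.79, 2.64, 3.17, 2.67]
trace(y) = 2.17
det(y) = 1.00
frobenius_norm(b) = 1.60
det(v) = -12.05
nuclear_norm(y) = 20.42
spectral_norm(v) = 5.12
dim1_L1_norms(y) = [4.8, 3.44, 4.7, 8.26, 9.06, 4.31, 10.07, 7.67, 6.11]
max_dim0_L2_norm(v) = 3.79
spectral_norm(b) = 0.88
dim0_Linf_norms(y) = [1.95, 1.53, 1.29, 2.61, 1.53, 2.33, 1.59, 2.01, 1.89]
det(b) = -0.00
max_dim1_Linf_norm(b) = 0.55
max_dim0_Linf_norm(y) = 2.61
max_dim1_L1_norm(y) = 10.07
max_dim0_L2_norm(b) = 0.8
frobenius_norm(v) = 8.41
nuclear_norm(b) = 3.96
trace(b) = -0.16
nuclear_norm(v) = 20.68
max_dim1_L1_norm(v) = 9.79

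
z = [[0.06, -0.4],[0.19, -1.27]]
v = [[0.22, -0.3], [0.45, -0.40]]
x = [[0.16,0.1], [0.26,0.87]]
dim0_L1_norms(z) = [0.25, 1.67]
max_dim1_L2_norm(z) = 1.28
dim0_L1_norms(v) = [0.67, 0.7]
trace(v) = -0.18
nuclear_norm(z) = 1.35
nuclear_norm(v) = 0.77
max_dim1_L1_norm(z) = 1.46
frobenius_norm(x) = 0.93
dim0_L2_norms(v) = [0.5, 0.5]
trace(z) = -1.21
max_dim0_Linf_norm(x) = 0.87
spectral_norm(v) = 0.70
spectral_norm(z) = 1.35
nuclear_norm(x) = 1.04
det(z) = -0.00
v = z + x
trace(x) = 1.03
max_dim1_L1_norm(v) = 0.85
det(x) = 0.11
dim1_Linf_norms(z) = [0.4, 1.27]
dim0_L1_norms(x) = [0.42, 0.97]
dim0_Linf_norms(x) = [0.26, 0.87]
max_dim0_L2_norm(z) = 1.33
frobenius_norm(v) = 0.71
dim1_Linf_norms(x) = [0.16, 0.87]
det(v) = 0.05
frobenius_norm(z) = 1.35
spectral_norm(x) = 0.92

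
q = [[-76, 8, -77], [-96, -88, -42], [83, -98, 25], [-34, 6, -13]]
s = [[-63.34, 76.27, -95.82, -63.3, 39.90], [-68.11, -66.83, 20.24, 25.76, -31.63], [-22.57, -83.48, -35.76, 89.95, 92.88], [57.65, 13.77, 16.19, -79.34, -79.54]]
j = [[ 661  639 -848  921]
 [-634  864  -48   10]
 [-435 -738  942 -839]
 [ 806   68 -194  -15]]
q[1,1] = -88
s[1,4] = -31.63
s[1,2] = 20.24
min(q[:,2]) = -77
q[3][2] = -13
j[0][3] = 921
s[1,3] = 25.76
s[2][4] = 92.88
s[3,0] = 57.65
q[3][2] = -13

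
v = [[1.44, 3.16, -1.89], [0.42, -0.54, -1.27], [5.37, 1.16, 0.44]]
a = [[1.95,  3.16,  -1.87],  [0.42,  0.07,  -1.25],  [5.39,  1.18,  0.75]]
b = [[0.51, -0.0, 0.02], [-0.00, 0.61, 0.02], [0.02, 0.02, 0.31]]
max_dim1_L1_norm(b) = 0.63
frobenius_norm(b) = 0.85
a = b + v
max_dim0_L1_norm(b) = 0.63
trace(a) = 2.77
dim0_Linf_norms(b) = [0.51, 0.61, 0.31]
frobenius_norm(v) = 6.93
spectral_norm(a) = 6.24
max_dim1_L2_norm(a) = 5.57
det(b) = 0.10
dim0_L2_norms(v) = [5.58, 3.41, 2.32]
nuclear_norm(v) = 10.58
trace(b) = 1.43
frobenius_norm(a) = 7.07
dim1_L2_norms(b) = [0.51, 0.61, 0.31]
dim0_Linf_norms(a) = [5.39, 3.16, 1.87]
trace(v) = 1.34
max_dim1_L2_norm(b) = 0.61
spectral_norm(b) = 0.61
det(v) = -26.76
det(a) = -19.53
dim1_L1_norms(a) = [6.98, 1.74, 7.32]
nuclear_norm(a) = 10.41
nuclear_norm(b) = 1.43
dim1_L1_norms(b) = [0.53, 0.63, 0.35]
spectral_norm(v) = 6.00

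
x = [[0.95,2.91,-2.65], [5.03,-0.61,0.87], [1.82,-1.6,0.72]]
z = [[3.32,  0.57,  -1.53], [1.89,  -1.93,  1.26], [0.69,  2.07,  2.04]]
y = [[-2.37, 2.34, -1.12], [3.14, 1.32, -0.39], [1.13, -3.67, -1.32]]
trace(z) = 3.43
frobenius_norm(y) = 6.37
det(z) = -31.46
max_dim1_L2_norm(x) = 5.14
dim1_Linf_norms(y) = [2.37, 3.14, 3.67]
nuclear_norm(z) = 9.59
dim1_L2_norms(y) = [3.51, 3.43, 4.06]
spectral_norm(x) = 5.59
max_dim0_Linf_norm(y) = 3.67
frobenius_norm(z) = 5.61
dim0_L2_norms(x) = [5.43, 3.38, 2.88]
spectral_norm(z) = 3.92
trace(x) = 1.06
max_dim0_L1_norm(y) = 7.33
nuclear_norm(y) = 10.29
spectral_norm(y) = 4.97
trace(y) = -2.37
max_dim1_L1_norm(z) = 5.42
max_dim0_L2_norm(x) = 5.43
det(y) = 30.77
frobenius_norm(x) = 7.02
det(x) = 13.36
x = y + z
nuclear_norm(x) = 10.36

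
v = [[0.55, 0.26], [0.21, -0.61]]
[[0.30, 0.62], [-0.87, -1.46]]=v @ [[-0.11, -0.0], [1.39, 2.39]]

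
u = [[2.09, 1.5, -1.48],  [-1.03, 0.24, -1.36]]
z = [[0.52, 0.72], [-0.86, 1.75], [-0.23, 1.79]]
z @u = [[0.35, 0.95, -1.75], [-3.6, -0.87, -1.11], [-2.32, 0.08, -2.09]]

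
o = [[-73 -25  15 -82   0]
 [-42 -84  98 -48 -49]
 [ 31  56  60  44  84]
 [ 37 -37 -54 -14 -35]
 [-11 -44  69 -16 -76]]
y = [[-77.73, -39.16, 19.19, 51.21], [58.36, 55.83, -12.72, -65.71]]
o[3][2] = -54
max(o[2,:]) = 84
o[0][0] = -73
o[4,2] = 69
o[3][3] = -14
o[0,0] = -73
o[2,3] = 44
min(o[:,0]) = -73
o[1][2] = 98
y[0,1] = -39.16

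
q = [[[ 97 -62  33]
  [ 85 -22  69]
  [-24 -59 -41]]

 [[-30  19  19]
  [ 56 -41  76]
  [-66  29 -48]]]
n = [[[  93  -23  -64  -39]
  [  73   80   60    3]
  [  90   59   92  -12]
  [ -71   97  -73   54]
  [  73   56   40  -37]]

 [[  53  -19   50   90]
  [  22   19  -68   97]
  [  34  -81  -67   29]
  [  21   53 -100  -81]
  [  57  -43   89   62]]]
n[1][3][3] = -81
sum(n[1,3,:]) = -107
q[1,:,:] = [[-30, 19, 19], [56, -41, 76], [-66, 29, -48]]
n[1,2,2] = -67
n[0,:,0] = [93, 73, 90, -71, 73]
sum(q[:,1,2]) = 145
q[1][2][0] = -66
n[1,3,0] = 21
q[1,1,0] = 56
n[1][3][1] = 53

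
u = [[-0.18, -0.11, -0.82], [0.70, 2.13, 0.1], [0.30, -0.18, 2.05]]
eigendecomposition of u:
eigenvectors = [[0.94, 0.35, -0.17], [-0.3, -0.51, -0.79], [-0.16, -0.78, 0.59]]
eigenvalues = [-0.0, 1.8, 2.2]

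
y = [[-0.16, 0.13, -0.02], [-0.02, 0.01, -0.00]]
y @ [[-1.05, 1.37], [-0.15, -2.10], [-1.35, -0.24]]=[[0.18, -0.49],[0.02, -0.05]]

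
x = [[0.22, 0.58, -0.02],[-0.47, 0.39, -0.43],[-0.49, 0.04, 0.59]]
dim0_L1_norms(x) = [1.18, 1.01, 1.04]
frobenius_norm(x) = 1.24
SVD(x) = [[-0.49, 0.10, -0.87], [-0.6, 0.68, 0.42], [0.63, 0.73, -0.27]] @ diag([0.8198299552864425, 0.754431121038777, 0.5400115998968941]) @ [[-0.16, -0.60, 0.78], [-0.87, 0.47, 0.18], [-0.47, -0.65, -0.6]]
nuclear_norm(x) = 2.11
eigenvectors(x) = [[0.02+0.62j,(0.02-0.62j),-0.41+0.00j], [-0.66+0.00j,(-0.66-0j),-0.39+0.00j], [(-0.32+0.27j),(-0.32-0.27j),(0.83+0j)]]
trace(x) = 1.20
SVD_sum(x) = [[0.06, 0.24, -0.31], [0.08, 0.30, -0.39], [-0.08, -0.31, 0.40]] + [[-0.07,0.04,0.01], [-0.44,0.24,0.09], [-0.48,0.26,0.1]] + [[0.22,0.3,0.28], [-0.11,-0.15,-0.14], [0.07,0.09,0.09]]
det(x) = 0.33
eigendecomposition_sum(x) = [[0.05+0.27j,0.22-0.13j,0.13+0.07j], [-0.29+0.05j,0.13+0.24j,(-0.08+0.14j)], [-0.12+0.14j,(0.16+0.07j),0.01+0.10j]] + [[0.05-0.27j, 0.22+0.13j, (0.13-0.07j)], [(-0.29-0.05j), (0.13-0.24j), (-0.08-0.14j)], [-0.12-0.14j, (0.16-0.07j), 0.01-0.10j]] + [[0.12-0.00j, 0.14+0.00j, -0.28+0.00j],[(0.11-0j), 0.13+0.00j, -0.26+0.00j],[-0.24+0.00j, -0.28-0.00j, 0.56-0.00j]]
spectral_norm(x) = 0.82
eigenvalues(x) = [(0.19+0.61j), (0.19-0.61j), (0.81+0j)]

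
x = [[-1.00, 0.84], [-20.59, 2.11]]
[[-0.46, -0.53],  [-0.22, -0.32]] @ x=[[11.37, -1.50],  [6.81, -0.86]]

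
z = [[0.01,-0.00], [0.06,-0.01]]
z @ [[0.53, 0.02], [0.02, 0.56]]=[[0.01, 0.0], [0.03, -0.00]]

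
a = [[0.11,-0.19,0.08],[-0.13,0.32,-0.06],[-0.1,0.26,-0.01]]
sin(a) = [[0.11, -0.19, 0.08],[-0.13, 0.31, -0.06],[-0.10, 0.25, -0.01]]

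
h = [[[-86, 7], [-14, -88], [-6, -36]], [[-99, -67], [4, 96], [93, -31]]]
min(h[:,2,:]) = -36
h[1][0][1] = -67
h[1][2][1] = -31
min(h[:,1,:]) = -88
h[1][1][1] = 96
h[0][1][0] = -14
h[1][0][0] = -99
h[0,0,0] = -86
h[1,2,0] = 93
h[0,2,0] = -6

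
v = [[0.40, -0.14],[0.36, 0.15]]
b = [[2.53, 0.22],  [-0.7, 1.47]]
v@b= [[1.11,-0.12],[0.81,0.3]]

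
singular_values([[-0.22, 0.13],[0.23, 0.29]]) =[0.37, 0.25]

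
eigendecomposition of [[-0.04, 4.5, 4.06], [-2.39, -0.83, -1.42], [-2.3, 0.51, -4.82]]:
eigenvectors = [[(-0.82+0j), -0.82-0.00j, -0.64+0.00j], [0.05-0.43j, 0.05+0.43j, -0.24+0.00j], [(0.21-0.3j), (0.21+0.3j), 0.73+0.00j]]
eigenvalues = [(-1.37+3.88j), (-1.37-3.88j), (-2.95+0j)]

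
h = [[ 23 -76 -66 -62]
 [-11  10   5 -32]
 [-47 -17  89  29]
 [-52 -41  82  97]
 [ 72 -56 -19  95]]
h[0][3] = -62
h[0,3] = -62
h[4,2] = -19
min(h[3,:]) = -52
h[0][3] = -62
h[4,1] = -56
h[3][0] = -52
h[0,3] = -62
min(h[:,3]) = -62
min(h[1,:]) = -32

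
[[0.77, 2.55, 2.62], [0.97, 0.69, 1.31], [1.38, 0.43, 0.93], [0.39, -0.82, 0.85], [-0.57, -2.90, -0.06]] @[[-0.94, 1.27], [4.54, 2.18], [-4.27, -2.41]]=[[-0.33, 0.22], [-3.37, -0.42], [-3.32, 0.45], [-7.72, -3.34], [-12.37, -6.90]]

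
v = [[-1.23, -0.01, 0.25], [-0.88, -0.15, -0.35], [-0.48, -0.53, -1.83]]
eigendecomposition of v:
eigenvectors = [[(0.06+0j),(0.4+0.27j),(0.4-0.27j)],  [-0.96+0.00j,(0.01+0.16j),0.01-0.16j],  [0.26+0.00j,-0.86+0.00j,-0.86-0.00j]]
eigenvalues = [0j, (-1.61+0.25j), (-1.61-0.25j)]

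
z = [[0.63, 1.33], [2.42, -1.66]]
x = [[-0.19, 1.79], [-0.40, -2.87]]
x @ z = [[4.21, -3.22], [-7.20, 4.23]]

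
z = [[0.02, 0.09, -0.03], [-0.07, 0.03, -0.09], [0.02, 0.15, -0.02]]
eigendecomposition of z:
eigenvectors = [[(0.75+0j), -0.40-0.06j, -0.40+0.06j],[-0.25+0.00j, (-0.07-0.62j), (-0.07+0.62j)],[(-0.62+0j), -0.67+0.00j, (-0.67-0j)]]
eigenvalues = [(0.02+0j), (0.01+0.14j), (0.01-0.14j)]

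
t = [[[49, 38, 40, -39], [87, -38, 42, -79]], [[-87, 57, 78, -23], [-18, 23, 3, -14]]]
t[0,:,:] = [[49, 38, 40, -39], [87, -38, 42, -79]]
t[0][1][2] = 42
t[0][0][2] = 40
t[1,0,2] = 78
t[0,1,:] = [87, -38, 42, -79]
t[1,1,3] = -14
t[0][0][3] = -39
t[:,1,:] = [[87, -38, 42, -79], [-18, 23, 3, -14]]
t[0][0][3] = -39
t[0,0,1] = 38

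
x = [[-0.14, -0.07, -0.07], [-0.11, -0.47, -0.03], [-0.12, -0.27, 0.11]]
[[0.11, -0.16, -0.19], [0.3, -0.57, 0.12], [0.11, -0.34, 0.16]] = x @ [[-0.27, 0.55, 1.02], [-0.53, 1.07, -0.56], [-0.56, 0.16, 1.18]]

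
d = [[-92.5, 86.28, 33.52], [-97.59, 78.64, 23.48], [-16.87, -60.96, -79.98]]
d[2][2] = -79.98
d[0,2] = 33.52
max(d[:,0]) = -16.87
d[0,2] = 33.52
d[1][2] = 23.48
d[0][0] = -92.5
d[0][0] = -92.5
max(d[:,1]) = 86.28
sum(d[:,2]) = -22.980000000000004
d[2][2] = -79.98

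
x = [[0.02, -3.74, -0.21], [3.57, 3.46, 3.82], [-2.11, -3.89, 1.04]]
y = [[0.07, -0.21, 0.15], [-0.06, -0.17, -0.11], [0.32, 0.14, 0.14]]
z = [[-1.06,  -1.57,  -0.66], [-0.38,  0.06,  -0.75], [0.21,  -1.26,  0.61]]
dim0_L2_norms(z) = [1.15, 2.01, 1.17]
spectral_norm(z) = 2.18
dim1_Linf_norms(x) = [3.74, 3.82, 3.89]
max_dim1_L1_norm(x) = 10.85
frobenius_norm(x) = 8.60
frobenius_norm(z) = 2.60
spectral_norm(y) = 0.41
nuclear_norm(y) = 0.79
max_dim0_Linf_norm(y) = 0.32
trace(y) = 0.04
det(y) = 0.01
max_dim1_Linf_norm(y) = 0.32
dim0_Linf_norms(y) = [0.32, 0.21, 0.15]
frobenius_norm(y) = 0.51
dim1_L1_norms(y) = [0.43, 0.34, 0.6]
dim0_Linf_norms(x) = [3.57, 3.89, 3.82]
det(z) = 0.54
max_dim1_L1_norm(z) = 3.29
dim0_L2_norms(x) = [4.15, 6.41, 3.96]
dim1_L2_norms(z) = [2.01, 0.84, 1.42]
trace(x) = 4.52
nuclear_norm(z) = 3.75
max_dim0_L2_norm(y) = 0.33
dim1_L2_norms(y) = [0.27, 0.21, 0.38]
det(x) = 45.78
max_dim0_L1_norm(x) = 11.09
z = y @ x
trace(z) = -0.39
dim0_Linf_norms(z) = [1.06, 1.57, 0.75]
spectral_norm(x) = 7.60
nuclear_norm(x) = 12.92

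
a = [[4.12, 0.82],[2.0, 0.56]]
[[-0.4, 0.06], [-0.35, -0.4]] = a @ [[0.09, 0.54],[-0.94, -2.64]]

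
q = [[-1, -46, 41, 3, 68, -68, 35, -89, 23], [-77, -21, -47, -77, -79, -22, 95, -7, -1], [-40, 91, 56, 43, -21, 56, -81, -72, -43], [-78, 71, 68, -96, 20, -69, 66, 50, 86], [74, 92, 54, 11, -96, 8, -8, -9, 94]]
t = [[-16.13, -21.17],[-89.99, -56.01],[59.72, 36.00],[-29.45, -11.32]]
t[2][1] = 36.0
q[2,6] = -81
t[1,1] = -56.01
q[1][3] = -77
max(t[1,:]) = -56.01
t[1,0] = -89.99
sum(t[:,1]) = -52.50000000000001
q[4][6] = -8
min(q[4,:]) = -96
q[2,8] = -43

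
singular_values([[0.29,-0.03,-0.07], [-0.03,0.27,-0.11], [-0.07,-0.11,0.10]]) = [0.33, 0.31, 0.02]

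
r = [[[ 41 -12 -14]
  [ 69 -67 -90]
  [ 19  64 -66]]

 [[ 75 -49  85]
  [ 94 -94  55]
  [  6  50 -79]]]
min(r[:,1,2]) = -90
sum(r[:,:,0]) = 304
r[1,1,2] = 55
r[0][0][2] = -14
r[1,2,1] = 50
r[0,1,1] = -67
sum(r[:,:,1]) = -108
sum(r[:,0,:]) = 126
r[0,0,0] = 41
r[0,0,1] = -12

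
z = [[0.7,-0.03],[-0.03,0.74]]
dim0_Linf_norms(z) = [0.7, 0.74]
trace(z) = 1.44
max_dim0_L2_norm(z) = 0.74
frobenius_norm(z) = 1.02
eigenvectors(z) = [[-0.88, 0.47],[-0.47, -0.88]]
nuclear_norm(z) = 1.44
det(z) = 0.52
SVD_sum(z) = [[0.17, -0.31], [-0.31, 0.59]] + [[0.53, 0.28], [0.28, 0.15]]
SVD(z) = [[-0.47,0.88], [0.88,0.47]] @ diag([0.7560555127546399, 0.68394448724536]) @ [[-0.47, 0.88], [0.88, 0.47]]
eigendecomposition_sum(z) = [[0.53, 0.28], [0.28, 0.15]] + [[0.17, -0.31], [-0.31, 0.59]]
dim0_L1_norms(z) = [0.73, 0.77]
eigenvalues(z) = [0.68, 0.76]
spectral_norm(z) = 0.76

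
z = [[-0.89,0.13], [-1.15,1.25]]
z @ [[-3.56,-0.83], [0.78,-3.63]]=[[3.27, 0.27], [5.07, -3.58]]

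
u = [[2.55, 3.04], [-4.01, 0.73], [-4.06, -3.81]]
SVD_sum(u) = [[3.14, 2.2], [-2.35, -1.64], [-4.51, -3.16]] + [[-0.59, 0.84], [-1.66, 2.37], [0.45, -0.65]]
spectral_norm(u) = 7.30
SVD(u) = [[-0.53, -0.32], [0.39, -0.91], [0.76, 0.25]] @ diag([7.298947919490375, 3.1752416079043706]) @ [[-0.82, -0.57], [0.57, -0.82]]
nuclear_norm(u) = 10.47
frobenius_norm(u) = 7.96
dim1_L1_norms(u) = [5.59, 4.74, 7.87]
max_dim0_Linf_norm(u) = 4.06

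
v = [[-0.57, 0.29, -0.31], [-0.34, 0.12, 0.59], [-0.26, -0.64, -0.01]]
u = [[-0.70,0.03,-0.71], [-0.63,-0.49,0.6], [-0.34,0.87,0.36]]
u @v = [[0.57, 0.26, 0.24], [0.37, -0.63, -0.1], [-0.2, -0.22, 0.62]]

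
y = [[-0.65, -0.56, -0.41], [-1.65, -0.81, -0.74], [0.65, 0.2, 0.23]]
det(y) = 0.001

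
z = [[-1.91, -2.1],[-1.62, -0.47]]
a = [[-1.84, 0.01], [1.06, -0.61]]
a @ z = [[3.50, 3.86], [-1.04, -1.94]]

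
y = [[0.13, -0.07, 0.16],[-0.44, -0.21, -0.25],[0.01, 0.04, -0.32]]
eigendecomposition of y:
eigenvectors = [[(0.69+0j),0.01+0.19j,(0.01-0.19j)], [-0.72+0.00j,(0.8+0j),(0.8-0j)], [(-0.04+0j),(0.26-0.5j),(0.26+0.5j)]]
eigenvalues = [(0.19+0j), (-0.3+0.05j), (-0.3-0.05j)]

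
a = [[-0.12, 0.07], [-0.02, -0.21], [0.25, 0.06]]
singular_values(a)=[0.29, 0.22]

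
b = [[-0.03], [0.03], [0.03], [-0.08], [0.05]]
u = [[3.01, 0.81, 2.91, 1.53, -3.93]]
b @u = [[-0.09, -0.02, -0.09, -0.05, 0.12], [0.09, 0.02, 0.09, 0.05, -0.12], [0.09, 0.02, 0.09, 0.05, -0.12], [-0.24, -0.06, -0.23, -0.12, 0.31], [0.15, 0.04, 0.15, 0.08, -0.20]]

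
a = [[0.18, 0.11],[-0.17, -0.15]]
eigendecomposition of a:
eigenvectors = [[0.83, -0.39], [-0.55, 0.92]]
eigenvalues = [0.11, -0.08]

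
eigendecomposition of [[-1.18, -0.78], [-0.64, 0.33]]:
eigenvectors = [[-0.94, 0.40], [-0.34, -0.92]]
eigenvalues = [-1.46, 0.61]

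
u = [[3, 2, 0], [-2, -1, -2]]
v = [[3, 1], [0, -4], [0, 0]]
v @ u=[[7, 5, -2], [8, 4, 8], [0, 0, 0]]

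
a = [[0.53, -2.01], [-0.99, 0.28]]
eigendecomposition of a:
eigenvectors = [[0.84, 0.79],  [-0.54, 0.61]]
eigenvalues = [1.82, -1.01]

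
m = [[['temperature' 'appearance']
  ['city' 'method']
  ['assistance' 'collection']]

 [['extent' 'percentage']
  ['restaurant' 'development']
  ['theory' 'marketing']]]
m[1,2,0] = 'theory'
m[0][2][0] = 'assistance'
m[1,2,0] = 'theory'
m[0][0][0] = 'temperature'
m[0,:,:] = [['temperature', 'appearance'], ['city', 'method'], ['assistance', 'collection']]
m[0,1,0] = 'city'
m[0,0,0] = 'temperature'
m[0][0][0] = 'temperature'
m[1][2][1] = 'marketing'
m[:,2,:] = [['assistance', 'collection'], ['theory', 'marketing']]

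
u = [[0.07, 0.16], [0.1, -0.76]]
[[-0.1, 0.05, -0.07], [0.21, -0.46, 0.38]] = u@[[-0.6, -0.52, 0.10], [-0.36, 0.54, -0.49]]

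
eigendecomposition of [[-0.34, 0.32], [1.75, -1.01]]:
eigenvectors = [[0.55,-0.27], [0.83,0.96]]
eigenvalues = [0.14, -1.49]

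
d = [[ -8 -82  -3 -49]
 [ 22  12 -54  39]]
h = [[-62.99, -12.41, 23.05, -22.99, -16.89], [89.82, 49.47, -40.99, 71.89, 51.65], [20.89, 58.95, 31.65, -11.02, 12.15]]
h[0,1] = -12.41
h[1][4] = 51.65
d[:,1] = [-82, 12]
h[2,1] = 58.95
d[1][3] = 39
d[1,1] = 12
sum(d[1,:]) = 19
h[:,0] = [-62.99, 89.82, 20.89]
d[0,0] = -8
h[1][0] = 89.82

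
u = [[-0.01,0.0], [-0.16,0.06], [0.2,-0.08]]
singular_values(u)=[0.28, 0.0]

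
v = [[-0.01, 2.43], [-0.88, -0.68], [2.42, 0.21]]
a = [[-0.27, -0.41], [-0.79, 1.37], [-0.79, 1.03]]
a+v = [[-0.28, 2.02], [-1.67, 0.69], [1.63, 1.24]]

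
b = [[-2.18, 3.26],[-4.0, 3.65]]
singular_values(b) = [6.64, 0.77]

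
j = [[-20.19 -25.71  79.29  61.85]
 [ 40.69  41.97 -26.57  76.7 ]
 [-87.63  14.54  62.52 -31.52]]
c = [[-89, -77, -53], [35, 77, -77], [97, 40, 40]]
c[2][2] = 40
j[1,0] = 40.69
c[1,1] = 77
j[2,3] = -31.52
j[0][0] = -20.19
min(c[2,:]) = 40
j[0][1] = -25.71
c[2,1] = 40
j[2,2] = 62.52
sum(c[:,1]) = 40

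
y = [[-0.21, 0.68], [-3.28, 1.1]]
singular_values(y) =[3.49, 0.57]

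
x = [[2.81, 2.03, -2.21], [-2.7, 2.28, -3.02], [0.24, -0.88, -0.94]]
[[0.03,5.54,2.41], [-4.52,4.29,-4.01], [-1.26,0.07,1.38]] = x @ [[0.67, 0.42, 1.18],[0.36, 1.08, -0.85],[1.17, -0.98, -0.37]]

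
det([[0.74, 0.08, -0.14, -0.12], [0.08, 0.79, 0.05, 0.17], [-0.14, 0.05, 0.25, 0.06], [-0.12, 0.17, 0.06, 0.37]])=0.039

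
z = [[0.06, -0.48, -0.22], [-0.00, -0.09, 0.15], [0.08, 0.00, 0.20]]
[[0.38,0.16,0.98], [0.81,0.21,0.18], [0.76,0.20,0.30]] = z@[[-0.14, 0.19, 3.28], [-2.58, -0.73, -1.71], [3.86, 0.93, 0.17]]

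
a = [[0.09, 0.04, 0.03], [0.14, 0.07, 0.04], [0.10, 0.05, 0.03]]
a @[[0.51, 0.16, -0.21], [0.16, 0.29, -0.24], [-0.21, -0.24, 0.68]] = [[0.05, 0.02, -0.01], [0.07, 0.03, -0.02], [0.05, 0.02, -0.01]]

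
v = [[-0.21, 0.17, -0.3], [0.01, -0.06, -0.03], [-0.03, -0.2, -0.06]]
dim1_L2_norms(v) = [0.4, 0.07, 0.21]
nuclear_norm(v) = 0.64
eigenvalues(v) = [0.06, -0.25, -0.13]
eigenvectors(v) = [[-0.79, -0.99, -0.88],  [-0.22, 0.03, 0.27],  [0.58, -0.12, 0.38]]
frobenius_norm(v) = 0.46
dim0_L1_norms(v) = [0.25, 0.43, 0.39]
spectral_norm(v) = 0.40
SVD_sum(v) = [[-0.21, 0.19, -0.29], [0.01, -0.01, 0.01], [0.02, -0.02, 0.02]] + [[-0.0, -0.02, -0.01],[-0.01, -0.06, -0.03],[-0.04, -0.18, -0.09]] + [[0.0, 0.0, -0.00], [0.02, 0.0, -0.01], [-0.01, -0.0, 0.00]]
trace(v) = -0.33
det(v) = 0.00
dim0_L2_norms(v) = [0.21, 0.27, 0.31]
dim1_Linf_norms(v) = [0.3, 0.06, 0.2]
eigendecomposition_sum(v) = [[0.01,0.08,-0.04],[0.00,0.02,-0.01],[-0.01,-0.06,0.03]] + [[-0.21, -0.19, -0.36], [0.01, 0.01, 0.01], [-0.03, -0.02, -0.04]] + [[-0.0, 0.28, 0.10], [0.0, -0.09, -0.03], [0.0, -0.12, -0.04]]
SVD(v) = [[-1.0, 0.09, 0.0],[0.03, 0.29, 0.96],[0.08, 0.95, -0.29]] @ diag([0.40485857547779913, 0.21846869845768066, 0.02147001761280756]) @ [[0.51, -0.46, 0.72], [-0.2, -0.88, -0.42], [0.84, 0.07, -0.55]]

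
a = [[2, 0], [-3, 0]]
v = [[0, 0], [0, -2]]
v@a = [[0, 0], [6, 0]]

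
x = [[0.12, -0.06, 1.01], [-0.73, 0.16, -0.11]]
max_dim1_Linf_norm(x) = 1.01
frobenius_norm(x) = 1.27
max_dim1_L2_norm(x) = 1.02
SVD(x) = [[-0.93, 0.36], [0.36, 0.93]] @ diag([1.0570923134522494, 0.7008964551488125]) @ [[-0.35, 0.11, -0.93],[-0.91, 0.18, 0.37]]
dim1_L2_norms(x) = [1.02, 0.76]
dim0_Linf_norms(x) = [0.73, 0.16, 1.01]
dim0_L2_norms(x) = [0.74, 0.17, 1.02]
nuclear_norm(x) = 1.76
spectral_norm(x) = 1.06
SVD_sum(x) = [[0.35, -0.11, 0.92], [-0.13, 0.04, -0.35]] + [[-0.23, 0.05, 0.09],[-0.6, 0.12, 0.24]]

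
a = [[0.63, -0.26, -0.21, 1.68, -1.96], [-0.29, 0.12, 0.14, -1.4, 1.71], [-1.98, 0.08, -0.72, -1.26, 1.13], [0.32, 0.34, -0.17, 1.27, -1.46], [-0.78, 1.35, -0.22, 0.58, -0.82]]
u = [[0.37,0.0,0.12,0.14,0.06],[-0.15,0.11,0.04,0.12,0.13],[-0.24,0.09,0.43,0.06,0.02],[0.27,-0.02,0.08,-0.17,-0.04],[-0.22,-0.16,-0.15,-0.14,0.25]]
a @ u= [[1.21, 0.23, 0.4, 0.03, -0.56], [-0.91, -0.22, -0.34, -0.02, 0.48], [-1.16, -0.21, -0.81, -0.25, 0.21], [0.77, 0.23, 0.3, 0.06, -0.36], [-0.1, 0.25, 0.04, 0.06, -0.10]]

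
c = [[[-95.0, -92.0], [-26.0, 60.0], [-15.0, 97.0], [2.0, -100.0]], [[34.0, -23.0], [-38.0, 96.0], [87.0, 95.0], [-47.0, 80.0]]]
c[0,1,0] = -26.0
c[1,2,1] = 95.0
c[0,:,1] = [-92.0, 60.0, 97.0, -100.0]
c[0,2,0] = -15.0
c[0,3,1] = -100.0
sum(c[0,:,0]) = -134.0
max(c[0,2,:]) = 97.0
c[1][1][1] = 96.0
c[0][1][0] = -26.0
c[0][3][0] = 2.0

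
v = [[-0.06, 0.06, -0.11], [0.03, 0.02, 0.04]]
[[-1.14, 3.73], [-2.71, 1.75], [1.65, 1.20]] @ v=[[0.18,0.01,0.27], [0.22,-0.13,0.37], [-0.06,0.12,-0.13]]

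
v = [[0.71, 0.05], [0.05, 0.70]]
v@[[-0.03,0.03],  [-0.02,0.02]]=[[-0.02, 0.02], [-0.02, 0.02]]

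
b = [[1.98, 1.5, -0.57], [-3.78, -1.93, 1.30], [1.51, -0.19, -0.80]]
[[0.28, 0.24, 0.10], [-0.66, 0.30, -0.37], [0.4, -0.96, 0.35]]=b@[[0.23, 0.01, 0.11], [-0.13, 0.56, -0.15], [-0.03, 1.09, -0.19]]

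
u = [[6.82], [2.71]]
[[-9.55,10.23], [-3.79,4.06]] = u @ [[-1.4, 1.50]]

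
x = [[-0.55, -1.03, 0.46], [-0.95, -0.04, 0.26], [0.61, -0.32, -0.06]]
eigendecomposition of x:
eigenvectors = [[-0.79, -0.6, 0.24], [-0.58, 0.5, 0.29], [0.22, -0.63, 0.93]]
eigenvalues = [-1.43, 0.78, 0.0]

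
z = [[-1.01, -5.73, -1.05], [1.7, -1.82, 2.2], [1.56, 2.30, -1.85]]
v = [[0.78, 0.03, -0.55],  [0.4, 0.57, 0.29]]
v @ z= [[-1.59, -5.79, 0.26],  [1.02, -2.66, 0.3]]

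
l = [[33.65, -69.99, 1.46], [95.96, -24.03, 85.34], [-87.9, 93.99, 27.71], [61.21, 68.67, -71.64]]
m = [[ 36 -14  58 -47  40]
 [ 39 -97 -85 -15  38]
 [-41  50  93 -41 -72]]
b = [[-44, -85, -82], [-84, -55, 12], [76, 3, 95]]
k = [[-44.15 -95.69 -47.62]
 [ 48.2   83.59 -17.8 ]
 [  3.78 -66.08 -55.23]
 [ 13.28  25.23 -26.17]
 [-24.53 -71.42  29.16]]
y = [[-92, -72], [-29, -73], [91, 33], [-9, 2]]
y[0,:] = [-92, -72]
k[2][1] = -66.08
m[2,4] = -72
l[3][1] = 68.67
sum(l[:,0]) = 102.91999999999999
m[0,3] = -47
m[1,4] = 38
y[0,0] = -92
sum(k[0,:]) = -187.46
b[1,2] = 12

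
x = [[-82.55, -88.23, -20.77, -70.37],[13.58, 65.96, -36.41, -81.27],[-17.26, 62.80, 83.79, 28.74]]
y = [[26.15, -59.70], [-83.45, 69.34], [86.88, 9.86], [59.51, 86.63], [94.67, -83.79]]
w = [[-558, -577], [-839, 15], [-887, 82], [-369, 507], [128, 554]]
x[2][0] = -17.26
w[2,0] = -887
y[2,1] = 9.86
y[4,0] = 94.67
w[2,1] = 82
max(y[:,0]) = 94.67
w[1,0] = -839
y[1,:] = [-83.45, 69.34]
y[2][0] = 86.88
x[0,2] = -20.77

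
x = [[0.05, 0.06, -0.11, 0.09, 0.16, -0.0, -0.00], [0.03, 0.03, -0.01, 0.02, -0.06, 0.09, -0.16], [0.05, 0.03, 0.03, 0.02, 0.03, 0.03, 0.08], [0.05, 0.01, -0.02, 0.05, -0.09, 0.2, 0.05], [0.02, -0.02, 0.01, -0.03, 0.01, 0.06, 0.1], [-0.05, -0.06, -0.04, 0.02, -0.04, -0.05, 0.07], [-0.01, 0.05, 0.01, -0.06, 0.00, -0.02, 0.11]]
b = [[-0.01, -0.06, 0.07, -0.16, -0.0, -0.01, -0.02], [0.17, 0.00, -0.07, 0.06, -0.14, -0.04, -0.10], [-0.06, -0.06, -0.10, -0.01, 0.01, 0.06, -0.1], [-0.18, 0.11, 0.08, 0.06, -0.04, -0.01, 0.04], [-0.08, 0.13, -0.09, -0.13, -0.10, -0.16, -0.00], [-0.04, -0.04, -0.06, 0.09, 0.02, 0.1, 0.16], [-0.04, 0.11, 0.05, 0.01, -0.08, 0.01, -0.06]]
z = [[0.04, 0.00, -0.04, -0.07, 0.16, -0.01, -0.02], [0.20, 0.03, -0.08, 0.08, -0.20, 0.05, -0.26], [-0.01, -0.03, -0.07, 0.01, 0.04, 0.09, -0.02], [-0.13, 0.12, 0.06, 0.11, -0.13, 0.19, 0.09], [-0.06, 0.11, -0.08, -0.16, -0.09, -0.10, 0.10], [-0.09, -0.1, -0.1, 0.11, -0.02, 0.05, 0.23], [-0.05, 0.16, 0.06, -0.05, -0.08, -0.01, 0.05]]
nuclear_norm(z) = 1.59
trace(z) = 0.12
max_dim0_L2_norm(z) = 0.38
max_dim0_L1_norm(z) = 0.77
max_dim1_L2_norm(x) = 0.24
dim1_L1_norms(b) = [0.33, 0.58, 0.4, 0.52, 0.69, 0.51, 0.36]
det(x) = 0.00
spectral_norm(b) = 0.34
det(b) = -0.00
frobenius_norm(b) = 0.59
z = x + b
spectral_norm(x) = 0.27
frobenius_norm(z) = 0.73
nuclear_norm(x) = 1.00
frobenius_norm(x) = 0.46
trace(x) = 0.23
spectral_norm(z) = 0.46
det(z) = 0.00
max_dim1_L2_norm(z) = 0.4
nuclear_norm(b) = 1.40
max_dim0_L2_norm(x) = 0.25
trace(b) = -0.11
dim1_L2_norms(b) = [0.19, 0.26, 0.18, 0.24, 0.29, 0.23, 0.16]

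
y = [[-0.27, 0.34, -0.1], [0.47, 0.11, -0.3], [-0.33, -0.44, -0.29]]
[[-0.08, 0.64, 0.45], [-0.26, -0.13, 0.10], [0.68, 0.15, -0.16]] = y @[[-0.61, -0.97, -0.31],[-0.82, 0.88, 0.92],[-0.39, -0.76, -0.49]]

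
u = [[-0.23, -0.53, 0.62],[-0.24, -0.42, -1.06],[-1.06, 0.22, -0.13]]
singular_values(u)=[1.29, 1.05, 0.7]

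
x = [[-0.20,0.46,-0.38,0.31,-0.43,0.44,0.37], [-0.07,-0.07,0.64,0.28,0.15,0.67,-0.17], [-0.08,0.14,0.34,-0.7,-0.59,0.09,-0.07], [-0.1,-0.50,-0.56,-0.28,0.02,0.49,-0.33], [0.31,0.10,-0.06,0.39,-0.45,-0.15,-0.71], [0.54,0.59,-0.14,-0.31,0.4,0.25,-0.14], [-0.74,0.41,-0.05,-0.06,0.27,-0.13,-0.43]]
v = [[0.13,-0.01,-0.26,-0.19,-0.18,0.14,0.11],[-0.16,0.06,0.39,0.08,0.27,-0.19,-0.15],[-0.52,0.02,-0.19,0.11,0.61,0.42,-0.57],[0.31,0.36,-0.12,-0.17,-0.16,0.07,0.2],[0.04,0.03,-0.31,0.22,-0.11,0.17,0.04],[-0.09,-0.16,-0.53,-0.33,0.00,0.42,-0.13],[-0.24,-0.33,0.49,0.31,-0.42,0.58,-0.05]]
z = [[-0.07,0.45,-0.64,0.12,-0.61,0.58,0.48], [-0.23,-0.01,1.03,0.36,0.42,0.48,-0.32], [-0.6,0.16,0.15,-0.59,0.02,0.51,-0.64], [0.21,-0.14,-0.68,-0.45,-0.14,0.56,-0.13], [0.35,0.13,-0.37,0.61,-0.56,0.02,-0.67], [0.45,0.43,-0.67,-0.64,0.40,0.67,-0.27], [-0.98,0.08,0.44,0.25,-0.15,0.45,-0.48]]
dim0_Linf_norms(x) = [0.74, 0.59, 0.64, 0.7, 0.59, 0.67, 0.71]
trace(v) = 0.09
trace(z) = -0.75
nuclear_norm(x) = 6.99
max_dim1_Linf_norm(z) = 1.03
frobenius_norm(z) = 3.29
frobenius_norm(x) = 2.64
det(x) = -0.99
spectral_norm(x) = 1.01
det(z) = -0.35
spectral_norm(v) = 1.23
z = v + x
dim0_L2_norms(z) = [1.32, 0.68, 1.65, 1.24, 1.03, 1.34, 1.23]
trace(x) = -0.84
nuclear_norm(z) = 7.57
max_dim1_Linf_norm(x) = 0.74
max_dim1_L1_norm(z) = 3.53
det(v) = 0.00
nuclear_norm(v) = 4.02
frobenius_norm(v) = 1.96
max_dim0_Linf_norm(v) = 0.61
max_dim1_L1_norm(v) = 2.44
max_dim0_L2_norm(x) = 1.01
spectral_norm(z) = 2.04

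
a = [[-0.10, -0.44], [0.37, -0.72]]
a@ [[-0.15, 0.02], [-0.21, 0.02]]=[[0.11, -0.01],[0.10, -0.01]]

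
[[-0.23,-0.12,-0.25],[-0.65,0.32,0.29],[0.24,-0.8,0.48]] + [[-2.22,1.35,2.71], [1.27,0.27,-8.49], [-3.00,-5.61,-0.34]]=[[-2.45,1.23,2.46], [0.62,0.59,-8.2], [-2.76,-6.41,0.14]]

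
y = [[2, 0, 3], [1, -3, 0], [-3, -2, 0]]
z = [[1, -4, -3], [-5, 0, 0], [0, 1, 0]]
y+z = [[3, -4, 0], [-4, -3, 0], [-3, -1, 0]]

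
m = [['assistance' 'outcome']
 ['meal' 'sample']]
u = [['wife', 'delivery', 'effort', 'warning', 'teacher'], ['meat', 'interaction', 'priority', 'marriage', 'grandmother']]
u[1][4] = 'grandmother'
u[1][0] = 'meat'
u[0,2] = 'effort'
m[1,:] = ['meal', 'sample']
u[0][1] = 'delivery'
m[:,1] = ['outcome', 'sample']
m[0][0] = 'assistance'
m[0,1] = 'outcome'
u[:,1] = ['delivery', 'interaction']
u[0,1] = 'delivery'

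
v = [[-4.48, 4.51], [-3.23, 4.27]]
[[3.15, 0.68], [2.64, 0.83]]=v@[[-0.34, 0.18],  [0.36, 0.33]]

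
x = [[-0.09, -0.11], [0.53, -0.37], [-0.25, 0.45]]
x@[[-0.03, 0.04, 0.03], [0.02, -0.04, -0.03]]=[[0.0, 0.00, 0.00], [-0.02, 0.04, 0.03], [0.02, -0.03, -0.02]]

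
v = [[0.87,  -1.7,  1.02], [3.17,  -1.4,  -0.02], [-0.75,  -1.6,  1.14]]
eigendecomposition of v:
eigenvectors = [[(0.36+0.41j),  (0.36-0.41j),  0.21+0.00j], [0.61+0.00j,  (0.61-0j),  (0.61+0j)], [0.04+0.58j,  0.04-0.58j,  (0.77+0j)]]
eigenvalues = [(0.47+2.1j), (0.47-2.1j), (-0.33+0j)]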